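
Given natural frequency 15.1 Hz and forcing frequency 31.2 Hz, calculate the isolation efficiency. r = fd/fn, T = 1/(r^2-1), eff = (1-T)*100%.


r = 31.2 / 15.1 = 2.06623
r^2 - 1 = 2.06623^2 - 1 = 3.26931
T = 1/3.26931 = 0.305875
Efficiency = (1 - 0.305875)*100 = 69.412 %


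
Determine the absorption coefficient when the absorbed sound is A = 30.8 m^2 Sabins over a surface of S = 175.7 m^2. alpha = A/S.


Absorption coefficient = absorbed power / incident power
alpha = A / S = 30.8 / 175.7 = 0.1753


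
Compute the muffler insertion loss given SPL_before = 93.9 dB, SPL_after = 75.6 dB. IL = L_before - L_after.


Insertion loss = SPL without muffler - SPL with muffler
IL = 93.9 - 75.6 = 18.3 dB


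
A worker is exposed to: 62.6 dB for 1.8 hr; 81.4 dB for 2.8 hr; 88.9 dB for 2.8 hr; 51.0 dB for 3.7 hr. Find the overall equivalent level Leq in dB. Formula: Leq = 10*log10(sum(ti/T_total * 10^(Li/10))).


T_total = 1.8 + 2.8 + 2.8 + 3.7 = 11.1 hr
(1.8/11.1) * 10^(62.6/10) = 295087
(2.8/11.1) * 10^(81.4/10) = 3.48205e+07
(2.8/11.1) * 10^(88.9/10) = 1.9581e+08
(3.7/11.1) * 10^(51.0/10) = 41964.2
Sum = 295087 + 3.48205e+07 + 1.9581e+08 + 41964.2 = 2.30968e+08
Leq = 10*log10(2.30968e+08) = 83.636 dB


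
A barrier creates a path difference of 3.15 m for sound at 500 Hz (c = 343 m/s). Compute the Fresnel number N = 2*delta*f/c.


N = 2*delta*f/c = 2*delta/lambda, where lambda = c/f
lambda = 343 / 500 = 0.686 m
N = 2 * 3.15 / 0.686 = 9.1837


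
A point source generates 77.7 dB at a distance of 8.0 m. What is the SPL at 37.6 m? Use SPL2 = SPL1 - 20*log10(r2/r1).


r2/r1 = 37.6/8.0 = 4.7
Correction = 20*log10(4.7) = 13.442 dB
SPL2 = 77.7 - 13.442 = 64.258 dB


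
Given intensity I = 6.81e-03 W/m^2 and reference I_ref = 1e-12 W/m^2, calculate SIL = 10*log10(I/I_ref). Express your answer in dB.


I / I_ref = 6.81e-03 / 1e-12 = 6.81e+09
SIL = 10 * log10(6.81e+09) = 98.331 dB


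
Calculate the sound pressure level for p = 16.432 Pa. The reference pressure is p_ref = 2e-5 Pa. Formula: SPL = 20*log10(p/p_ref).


p / p_ref = 16.432 / 2e-5 = 821600
SPL = 20 * log10(821600) = 118.29 dB


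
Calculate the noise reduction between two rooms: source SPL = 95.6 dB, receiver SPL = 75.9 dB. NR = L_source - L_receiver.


NR = L_source - L_receiver (difference between source and receiving room levels)
NR = 95.6 - 75.9 = 19.7 dB


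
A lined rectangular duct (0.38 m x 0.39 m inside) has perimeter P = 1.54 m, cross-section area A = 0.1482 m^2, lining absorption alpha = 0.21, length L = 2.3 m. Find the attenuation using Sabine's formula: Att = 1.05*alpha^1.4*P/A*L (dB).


alpha^1.4 = 0.21^1.4 = 0.112488
Attenuation rate = 1.05 * alpha^1.4 * P / A
= 1.05 * 0.112488 * 1.54 / 0.1482 = 1.22735 dB/m
Total Att = 1.22735 * 2.3 = 2.8229 dB


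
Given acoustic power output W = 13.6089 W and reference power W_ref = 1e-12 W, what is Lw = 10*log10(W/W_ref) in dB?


W / W_ref = 13.6089 / 1e-12 = 1.36089e+13
Lw = 10 * log10(1.36089e+13) = 131.34 dB


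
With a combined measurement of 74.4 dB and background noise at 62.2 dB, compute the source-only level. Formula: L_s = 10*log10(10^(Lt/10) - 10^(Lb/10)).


10^(74.4/10) = 2.75423e+07
10^(62.2/10) = 1.65959e+06
Difference = 2.75423e+07 - 1.65959e+06 = 2.58827e+07
L_source = 10*log10(2.58827e+07) = 74.13 dB


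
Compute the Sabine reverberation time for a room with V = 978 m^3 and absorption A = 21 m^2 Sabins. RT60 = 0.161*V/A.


RT60 = 0.161 * 978 / 21 = 7.498 s


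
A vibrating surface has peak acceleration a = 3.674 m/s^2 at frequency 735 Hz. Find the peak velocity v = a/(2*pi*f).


omega = 2*pi*f = 2*pi*735 = 4618.14 rad/s
v = a / omega = 3.674 / 4618.14 = 0.00079556 m/s


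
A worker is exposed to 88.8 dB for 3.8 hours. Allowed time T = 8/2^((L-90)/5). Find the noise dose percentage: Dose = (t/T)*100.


T_allowed = 8 / 2^((88.8 - 90)/5) = 9.44794 hr
Dose = 3.8 / 9.44794 * 100 = 40.22 %


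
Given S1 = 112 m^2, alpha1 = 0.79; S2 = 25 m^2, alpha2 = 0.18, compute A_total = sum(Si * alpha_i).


112 * 0.79 = 88.48
25 * 0.18 = 4.5
A_total = 88.48 + 4.5 = 92.98 m^2


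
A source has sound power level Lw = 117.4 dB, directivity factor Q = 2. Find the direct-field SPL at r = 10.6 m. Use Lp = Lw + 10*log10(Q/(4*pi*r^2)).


4*pi*r^2 = 4*pi*10.6^2 = 1411.96 m^2
Q / (4*pi*r^2) = 2 / 1411.96 = 0.00141647
Lp = 117.4 + 10*log10(0.00141647) = 88.912 dB


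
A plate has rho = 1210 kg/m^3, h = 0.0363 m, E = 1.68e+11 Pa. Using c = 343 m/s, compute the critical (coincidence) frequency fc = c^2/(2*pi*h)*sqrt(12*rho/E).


12*rho/E = 12*1210/1.68e+11 = 8.64286e-08
sqrt(12*rho/E) = sqrt(8.64286e-08) = 0.000293987
c^2/(2*pi*h) = 343^2/(2*pi*0.0363) = 515824
fc = 515824 * 0.000293987 = 151.65 Hz


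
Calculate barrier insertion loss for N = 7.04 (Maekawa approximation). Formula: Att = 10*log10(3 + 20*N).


3 + 20*N = 3 + 20*7.04 = 143.8
Att = 10*log10(143.8) = 21.578 dB


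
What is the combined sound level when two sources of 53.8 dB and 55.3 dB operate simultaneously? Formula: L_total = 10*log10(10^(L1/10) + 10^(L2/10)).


10^(53.8/10) = 239883
10^(55.3/10) = 338844
Sum = 239883 + 338844 = 578727
L_total = 10*log10(578727) = 57.625 dB


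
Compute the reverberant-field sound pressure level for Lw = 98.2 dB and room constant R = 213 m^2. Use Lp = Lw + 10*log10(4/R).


4/R = 4/213 = 0.0187793
Lp = 98.2 + 10*log10(0.0187793) = 80.937 dB


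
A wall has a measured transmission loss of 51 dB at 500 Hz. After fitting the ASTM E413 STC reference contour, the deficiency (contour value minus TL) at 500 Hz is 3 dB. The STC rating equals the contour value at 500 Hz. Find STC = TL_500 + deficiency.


By ASTM E413, STC = value of the fitted reference contour at 500 Hz.
Contour value at 500 Hz = TL_500 + deficiency = 51 + 3 = 54
STC = 54


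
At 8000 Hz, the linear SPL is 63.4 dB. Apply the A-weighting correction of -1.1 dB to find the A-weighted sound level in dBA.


A-weighting table: 8000 Hz -> -1.1 dB correction
SPL_A = SPL + correction = 63.4 + (-1.1) = 62.3 dBA


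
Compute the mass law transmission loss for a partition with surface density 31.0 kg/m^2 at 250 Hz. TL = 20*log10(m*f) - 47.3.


m * f = 31.0 * 250 = 7750
20*log10(7750) = 77.786 dB
TL = 77.786 - 47.3 = 30.486 dB


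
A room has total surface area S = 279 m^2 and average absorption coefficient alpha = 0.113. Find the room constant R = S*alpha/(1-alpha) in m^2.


R = 279 * 0.113 / (1 - 0.113) = 35.543 m^2


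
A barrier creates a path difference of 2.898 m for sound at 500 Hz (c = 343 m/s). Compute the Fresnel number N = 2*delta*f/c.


N = 2*delta*f/c = 2*delta/lambda, where lambda = c/f
lambda = 343 / 500 = 0.686 m
N = 2 * 2.898 / 0.686 = 8.449


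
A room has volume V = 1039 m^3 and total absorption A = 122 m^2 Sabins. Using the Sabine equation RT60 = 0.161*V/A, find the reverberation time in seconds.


RT60 = 0.161 * 1039 / 122 = 1.3711 s


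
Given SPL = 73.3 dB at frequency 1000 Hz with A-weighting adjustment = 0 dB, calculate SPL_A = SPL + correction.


A-weighting table: 1000 Hz -> 0 dB correction
SPL_A = SPL + correction = 73.3 + (0) = 73.3 dBA


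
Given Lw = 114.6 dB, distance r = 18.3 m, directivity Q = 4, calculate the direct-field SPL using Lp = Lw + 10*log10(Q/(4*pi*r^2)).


4*pi*r^2 = 4*pi*18.3^2 = 4208.35 m^2
Q / (4*pi*r^2) = 4 / 4208.35 = 0.000950491
Lp = 114.6 + 10*log10(0.000950491) = 84.379 dB


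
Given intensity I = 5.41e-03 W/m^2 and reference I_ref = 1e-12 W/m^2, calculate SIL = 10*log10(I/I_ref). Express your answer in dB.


I / I_ref = 5.41e-03 / 1e-12 = 5.41e+09
SIL = 10 * log10(5.41e+09) = 97.332 dB


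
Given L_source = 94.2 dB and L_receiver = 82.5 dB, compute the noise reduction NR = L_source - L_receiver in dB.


NR = L_source - L_receiver (difference between source and receiving room levels)
NR = 94.2 - 82.5 = 11.7 dB


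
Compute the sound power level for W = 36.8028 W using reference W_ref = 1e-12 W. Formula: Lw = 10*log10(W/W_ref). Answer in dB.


W / W_ref = 36.8028 / 1e-12 = 3.68028e+13
Lw = 10 * log10(3.68028e+13) = 135.66 dB


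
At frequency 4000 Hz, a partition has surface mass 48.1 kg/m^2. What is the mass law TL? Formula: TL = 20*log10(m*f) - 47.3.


m * f = 48.1 * 4000 = 192400
20*log10(192400) = 105.684 dB
TL = 105.684 - 47.3 = 58.384 dB


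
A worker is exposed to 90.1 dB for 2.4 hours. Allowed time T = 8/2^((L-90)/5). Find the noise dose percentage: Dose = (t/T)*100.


T_allowed = 8 / 2^((90.1 - 90)/5) = 7.88986 hr
Dose = 2.4 / 7.88986 * 100 = 30.419 %


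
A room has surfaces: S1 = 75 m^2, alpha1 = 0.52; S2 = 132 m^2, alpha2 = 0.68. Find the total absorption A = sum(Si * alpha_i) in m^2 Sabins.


75 * 0.52 = 39
132 * 0.68 = 89.76
A_total = 39 + 89.76 = 128.76 m^2


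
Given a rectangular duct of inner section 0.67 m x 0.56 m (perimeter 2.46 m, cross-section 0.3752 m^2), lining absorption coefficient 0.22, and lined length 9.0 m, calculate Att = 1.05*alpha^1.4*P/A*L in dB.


alpha^1.4 = 0.22^1.4 = 0.120058
Attenuation rate = 1.05 * alpha^1.4 * P / A
= 1.05 * 0.120058 * 2.46 / 0.3752 = 0.826519 dB/m
Total Att = 0.826519 * 9.0 = 7.4387 dB


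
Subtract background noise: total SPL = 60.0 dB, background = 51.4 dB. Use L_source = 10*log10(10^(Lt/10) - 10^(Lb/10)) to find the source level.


10^(60.0/10) = 1e+06
10^(51.4/10) = 138038
Difference = 1e+06 - 138038 = 861962
L_source = 10*log10(861962) = 59.355 dB


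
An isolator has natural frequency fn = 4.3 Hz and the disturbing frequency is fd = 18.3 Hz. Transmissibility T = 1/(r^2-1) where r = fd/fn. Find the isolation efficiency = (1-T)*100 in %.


r = 18.3 / 4.3 = 4.25581
r^2 - 1 = 4.25581^2 - 1 = 17.1119
T = 1/17.1119 = 0.0584389
Efficiency = (1 - 0.0584389)*100 = 94.156 %


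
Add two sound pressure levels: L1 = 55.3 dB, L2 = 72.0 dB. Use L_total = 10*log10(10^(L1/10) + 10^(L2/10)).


10^(55.3/10) = 338844
10^(72.0/10) = 1.58489e+07
Sum = 338844 + 1.58489e+07 = 1.61877e+07
L_total = 10*log10(1.61877e+07) = 72.092 dB


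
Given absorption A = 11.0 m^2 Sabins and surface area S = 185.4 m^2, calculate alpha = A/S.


Absorption coefficient = absorbed power / incident power
alpha = A / S = 11.0 / 185.4 = 0.059331


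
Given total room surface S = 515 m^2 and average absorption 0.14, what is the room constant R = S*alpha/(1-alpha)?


R = 515 * 0.14 / (1 - 0.14) = 83.837 m^2


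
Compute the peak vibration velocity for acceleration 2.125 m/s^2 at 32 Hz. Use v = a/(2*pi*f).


omega = 2*pi*f = 2*pi*32 = 201.062 rad/s
v = a / omega = 2.125 / 201.062 = 0.010569 m/s


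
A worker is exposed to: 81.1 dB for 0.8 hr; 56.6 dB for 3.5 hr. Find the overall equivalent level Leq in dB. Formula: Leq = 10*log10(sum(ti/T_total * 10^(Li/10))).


T_total = 0.8 + 3.5 = 4.3 hr
(0.8/4.3) * 10^(81.1/10) = 2.39674e+07
(3.5/4.3) * 10^(56.6/10) = 372049
Sum = 2.39674e+07 + 372049 = 2.43394e+07
Leq = 10*log10(2.43394e+07) = 73.863 dB


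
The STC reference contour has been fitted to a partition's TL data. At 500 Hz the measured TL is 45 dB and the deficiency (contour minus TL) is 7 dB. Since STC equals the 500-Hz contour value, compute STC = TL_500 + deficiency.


By ASTM E413, STC = value of the fitted reference contour at 500 Hz.
Contour value at 500 Hz = TL_500 + deficiency = 45 + 7 = 52
STC = 52


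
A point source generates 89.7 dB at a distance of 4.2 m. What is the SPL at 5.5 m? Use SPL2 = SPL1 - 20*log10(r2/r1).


r2/r1 = 5.5/4.2 = 1.30952
Correction = 20*log10(1.30952) = 2.34224 dB
SPL2 = 89.7 - 2.34224 = 87.358 dB


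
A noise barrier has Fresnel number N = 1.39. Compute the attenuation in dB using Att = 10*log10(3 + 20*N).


3 + 20*N = 3 + 20*1.39 = 30.8
Att = 10*log10(30.8) = 14.886 dB


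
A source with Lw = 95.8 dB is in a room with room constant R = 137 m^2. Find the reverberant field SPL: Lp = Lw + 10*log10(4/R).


4/R = 4/137 = 0.0291971
Lp = 95.8 + 10*log10(0.0291971) = 80.453 dB


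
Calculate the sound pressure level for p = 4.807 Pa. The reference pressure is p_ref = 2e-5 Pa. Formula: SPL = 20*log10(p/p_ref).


p / p_ref = 4.807 / 2e-5 = 240350
SPL = 20 * log10(240350) = 107.62 dB


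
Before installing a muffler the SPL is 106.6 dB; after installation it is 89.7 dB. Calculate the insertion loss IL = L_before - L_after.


Insertion loss = SPL without muffler - SPL with muffler
IL = 106.6 - 89.7 = 16.9 dB


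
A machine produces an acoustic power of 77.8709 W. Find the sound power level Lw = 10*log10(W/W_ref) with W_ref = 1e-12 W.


W / W_ref = 77.8709 / 1e-12 = 7.78709e+13
Lw = 10 * log10(7.78709e+13) = 138.91 dB


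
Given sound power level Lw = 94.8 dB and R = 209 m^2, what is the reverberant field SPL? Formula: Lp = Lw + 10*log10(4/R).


4/R = 4/209 = 0.0191388
Lp = 94.8 + 10*log10(0.0191388) = 77.619 dB


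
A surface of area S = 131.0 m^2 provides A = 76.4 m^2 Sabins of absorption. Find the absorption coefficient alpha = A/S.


Absorption coefficient = absorbed power / incident power
alpha = A / S = 76.4 / 131.0 = 0.58321


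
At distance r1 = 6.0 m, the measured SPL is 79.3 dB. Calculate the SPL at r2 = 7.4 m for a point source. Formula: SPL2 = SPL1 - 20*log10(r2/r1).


r2/r1 = 7.4/6.0 = 1.23333
Correction = 20*log10(1.23333) = 1.82159 dB
SPL2 = 79.3 - 1.82159 = 77.478 dB


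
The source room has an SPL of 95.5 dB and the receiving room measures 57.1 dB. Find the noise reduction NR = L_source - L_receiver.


NR = L_source - L_receiver (difference between source and receiving room levels)
NR = 95.5 - 57.1 = 38.4 dB


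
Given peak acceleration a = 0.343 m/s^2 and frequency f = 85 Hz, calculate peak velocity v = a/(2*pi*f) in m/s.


omega = 2*pi*f = 2*pi*85 = 534.071 rad/s
v = a / omega = 0.343 / 534.071 = 0.00064224 m/s


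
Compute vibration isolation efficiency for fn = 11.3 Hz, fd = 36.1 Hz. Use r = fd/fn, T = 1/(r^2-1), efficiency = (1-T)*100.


r = 36.1 / 11.3 = 3.19469
r^2 - 1 = 3.19469^2 - 1 = 9.20604
T = 1/9.20604 = 0.108624
Efficiency = (1 - 0.108624)*100 = 89.138 %


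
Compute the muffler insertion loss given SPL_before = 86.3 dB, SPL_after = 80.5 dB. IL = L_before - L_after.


Insertion loss = SPL without muffler - SPL with muffler
IL = 86.3 - 80.5 = 5.8 dB


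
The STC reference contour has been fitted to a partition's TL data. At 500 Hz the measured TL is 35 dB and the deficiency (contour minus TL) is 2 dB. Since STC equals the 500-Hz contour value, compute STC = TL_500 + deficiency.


By ASTM E413, STC = value of the fitted reference contour at 500 Hz.
Contour value at 500 Hz = TL_500 + deficiency = 35 + 2 = 37
STC = 37


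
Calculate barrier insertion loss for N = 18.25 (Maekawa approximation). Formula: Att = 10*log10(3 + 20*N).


3 + 20*N = 3 + 20*18.25 = 368
Att = 10*log10(368) = 25.658 dB


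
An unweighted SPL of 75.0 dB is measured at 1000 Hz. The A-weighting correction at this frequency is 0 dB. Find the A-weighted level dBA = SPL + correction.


A-weighting table: 1000 Hz -> 0 dB correction
SPL_A = SPL + correction = 75.0 + (0) = 75 dBA


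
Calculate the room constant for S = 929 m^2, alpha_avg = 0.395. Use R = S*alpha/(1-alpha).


R = 929 * 0.395 / (1 - 0.395) = 606.54 m^2


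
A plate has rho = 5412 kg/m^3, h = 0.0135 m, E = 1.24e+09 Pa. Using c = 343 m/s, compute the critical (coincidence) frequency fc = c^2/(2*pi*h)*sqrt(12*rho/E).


12*rho/E = 12*5412/1.24e+09 = 5.23742e-05
sqrt(12*rho/E) = sqrt(5.23742e-05) = 0.007237
c^2/(2*pi*h) = 343^2/(2*pi*0.0135) = 1.38699e+06
fc = 1.38699e+06 * 0.007237 = 10038 Hz


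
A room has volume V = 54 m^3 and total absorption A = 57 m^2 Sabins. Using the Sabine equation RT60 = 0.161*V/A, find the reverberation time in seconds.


RT60 = 0.161 * 54 / 57 = 0.15253 s


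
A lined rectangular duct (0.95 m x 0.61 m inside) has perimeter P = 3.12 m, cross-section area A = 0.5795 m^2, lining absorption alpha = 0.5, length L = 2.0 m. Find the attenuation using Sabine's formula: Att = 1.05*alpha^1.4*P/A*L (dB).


alpha^1.4 = 0.5^1.4 = 0.378929
Attenuation rate = 1.05 * alpha^1.4 * P / A
= 1.05 * 0.378929 * 3.12 / 0.5795 = 2.14214 dB/m
Total Att = 2.14214 * 2.0 = 4.2843 dB


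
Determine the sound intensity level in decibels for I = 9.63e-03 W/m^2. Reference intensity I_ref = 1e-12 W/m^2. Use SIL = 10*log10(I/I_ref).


I / I_ref = 9.63e-03 / 1e-12 = 9.63e+09
SIL = 10 * log10(9.63e+09) = 99.836 dB


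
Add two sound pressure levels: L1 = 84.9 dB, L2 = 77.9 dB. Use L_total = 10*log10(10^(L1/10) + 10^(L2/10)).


10^(84.9/10) = 3.0903e+08
10^(77.9/10) = 6.16595e+07
Sum = 3.0903e+08 + 6.16595e+07 = 3.7069e+08
L_total = 10*log10(3.7069e+08) = 85.69 dB


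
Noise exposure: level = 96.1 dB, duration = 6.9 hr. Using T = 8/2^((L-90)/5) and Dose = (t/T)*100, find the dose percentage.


T_allowed = 8 / 2^((96.1 - 90)/5) = 3.43426 hr
Dose = 6.9 / 3.43426 * 100 = 200.92 %


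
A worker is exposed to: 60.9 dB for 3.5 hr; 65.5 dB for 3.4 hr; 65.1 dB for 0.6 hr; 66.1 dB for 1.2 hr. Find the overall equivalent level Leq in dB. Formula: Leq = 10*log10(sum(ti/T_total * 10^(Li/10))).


T_total = 3.5 + 3.4 + 0.6 + 1.2 = 8.7 hr
(3.5/8.7) * 10^(60.9/10) = 494936
(3.4/8.7) * 10^(65.5/10) = 1.38663e+06
(0.6/8.7) * 10^(65.1/10) = 223168
(1.2/8.7) * 10^(66.1/10) = 561904
Sum = 494936 + 1.38663e+06 + 223168 + 561904 = 2.66664e+06
Leq = 10*log10(2.66664e+06) = 64.26 dB


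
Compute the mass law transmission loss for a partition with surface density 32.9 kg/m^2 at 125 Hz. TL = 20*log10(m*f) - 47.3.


m * f = 32.9 * 125 = 4112.5
20*log10(4112.5) = 72.2821 dB
TL = 72.2821 - 47.3 = 24.982 dB


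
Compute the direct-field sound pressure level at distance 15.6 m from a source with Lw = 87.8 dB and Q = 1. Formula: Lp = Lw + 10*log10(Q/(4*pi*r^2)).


4*pi*r^2 = 4*pi*15.6^2 = 3058.15 m^2
Q / (4*pi*r^2) = 1 / 3058.15 = 0.000326995
Lp = 87.8 + 10*log10(0.000326995) = 52.945 dB


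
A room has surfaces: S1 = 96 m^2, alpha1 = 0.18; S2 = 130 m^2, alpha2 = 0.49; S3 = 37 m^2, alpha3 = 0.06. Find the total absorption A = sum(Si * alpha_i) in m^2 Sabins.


96 * 0.18 = 17.28
130 * 0.49 = 63.7
37 * 0.06 = 2.22
A_total = 17.28 + 63.7 + 2.22 = 83.2 m^2


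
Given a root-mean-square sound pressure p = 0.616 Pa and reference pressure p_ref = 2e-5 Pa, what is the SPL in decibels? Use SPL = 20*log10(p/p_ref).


p / p_ref = 0.616 / 2e-5 = 30800
SPL = 20 * log10(30800) = 89.771 dB


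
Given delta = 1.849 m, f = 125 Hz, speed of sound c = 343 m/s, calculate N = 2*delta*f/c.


N = 2*delta*f/c = 2*delta/lambda, where lambda = c/f
lambda = 343 / 125 = 2.744 m
N = 2 * 1.849 / 2.744 = 1.3477


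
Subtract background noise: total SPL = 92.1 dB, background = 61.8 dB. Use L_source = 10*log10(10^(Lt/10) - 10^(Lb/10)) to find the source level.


10^(92.1/10) = 1.62181e+09
10^(61.8/10) = 1.51356e+06
Difference = 1.62181e+09 - 1.51356e+06 = 1.6203e+09
L_source = 10*log10(1.6203e+09) = 92.096 dB


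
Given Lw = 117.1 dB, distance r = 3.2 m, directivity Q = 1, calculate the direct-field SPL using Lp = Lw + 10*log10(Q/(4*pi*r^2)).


4*pi*r^2 = 4*pi*3.2^2 = 128.68 m^2
Q / (4*pi*r^2) = 1 / 128.68 = 0.00777122
Lp = 117.1 + 10*log10(0.00777122) = 96.005 dB


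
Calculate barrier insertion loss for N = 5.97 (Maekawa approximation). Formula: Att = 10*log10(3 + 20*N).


3 + 20*N = 3 + 20*5.97 = 122.4
Att = 10*log10(122.4) = 20.878 dB


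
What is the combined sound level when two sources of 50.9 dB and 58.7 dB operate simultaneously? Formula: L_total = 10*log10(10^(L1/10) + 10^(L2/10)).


10^(50.9/10) = 123027
10^(58.7/10) = 741310
Sum = 123027 + 741310 = 864337
L_total = 10*log10(864337) = 59.367 dB


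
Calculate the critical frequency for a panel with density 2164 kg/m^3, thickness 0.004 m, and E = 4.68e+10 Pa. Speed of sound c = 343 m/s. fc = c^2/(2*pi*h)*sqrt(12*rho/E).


12*rho/E = 12*2164/4.68e+10 = 5.54872e-07
sqrt(12*rho/E) = sqrt(5.54872e-07) = 0.000744897
c^2/(2*pi*h) = 343^2/(2*pi*0.004) = 4.6811e+06
fc = 4.6811e+06 * 0.000744897 = 3486.9 Hz


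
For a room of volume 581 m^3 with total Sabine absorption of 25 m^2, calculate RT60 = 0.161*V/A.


RT60 = 0.161 * 581 / 25 = 3.7416 s


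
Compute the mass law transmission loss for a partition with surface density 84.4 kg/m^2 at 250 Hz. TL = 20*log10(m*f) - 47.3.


m * f = 84.4 * 250 = 21100
20*log10(21100) = 86.4856 dB
TL = 86.4856 - 47.3 = 39.186 dB


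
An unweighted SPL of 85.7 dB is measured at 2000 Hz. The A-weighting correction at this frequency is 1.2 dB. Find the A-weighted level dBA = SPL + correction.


A-weighting table: 2000 Hz -> 1.2 dB correction
SPL_A = SPL + correction = 85.7 + (1.2) = 86.9 dBA


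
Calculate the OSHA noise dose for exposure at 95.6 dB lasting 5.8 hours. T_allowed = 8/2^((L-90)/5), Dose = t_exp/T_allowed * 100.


T_allowed = 8 / 2^((95.6 - 90)/5) = 3.68075 hr
Dose = 5.8 / 3.68075 * 100 = 157.58 %


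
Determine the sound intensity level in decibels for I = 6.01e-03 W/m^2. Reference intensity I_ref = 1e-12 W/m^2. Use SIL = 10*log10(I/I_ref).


I / I_ref = 6.01e-03 / 1e-12 = 6.01e+09
SIL = 10 * log10(6.01e+09) = 97.789 dB


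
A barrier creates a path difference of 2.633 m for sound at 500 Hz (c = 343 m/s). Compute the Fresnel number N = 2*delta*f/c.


N = 2*delta*f/c = 2*delta/lambda, where lambda = c/f
lambda = 343 / 500 = 0.686 m
N = 2 * 2.633 / 0.686 = 7.6764


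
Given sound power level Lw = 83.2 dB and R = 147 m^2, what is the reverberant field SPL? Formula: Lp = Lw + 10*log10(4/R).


4/R = 4/147 = 0.0272109
Lp = 83.2 + 10*log10(0.0272109) = 67.547 dB


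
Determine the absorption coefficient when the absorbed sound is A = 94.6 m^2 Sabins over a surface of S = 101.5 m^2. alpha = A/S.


Absorption coefficient = absorbed power / incident power
alpha = A / S = 94.6 / 101.5 = 0.93202


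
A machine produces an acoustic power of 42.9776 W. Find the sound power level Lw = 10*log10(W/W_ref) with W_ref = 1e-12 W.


W / W_ref = 42.9776 / 1e-12 = 4.29776e+13
Lw = 10 * log10(4.29776e+13) = 136.33 dB


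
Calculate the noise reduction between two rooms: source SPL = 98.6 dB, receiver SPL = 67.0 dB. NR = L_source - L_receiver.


NR = L_source - L_receiver (difference between source and receiving room levels)
NR = 98.6 - 67.0 = 31.6 dB


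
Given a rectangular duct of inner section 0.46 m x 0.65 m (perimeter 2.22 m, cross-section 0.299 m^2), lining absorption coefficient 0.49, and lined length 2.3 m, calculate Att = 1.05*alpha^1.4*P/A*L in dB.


alpha^1.4 = 0.49^1.4 = 0.368362
Attenuation rate = 1.05 * alpha^1.4 * P / A
= 1.05 * 0.368362 * 2.22 / 0.299 = 2.87175 dB/m
Total Att = 2.87175 * 2.3 = 6.605 dB


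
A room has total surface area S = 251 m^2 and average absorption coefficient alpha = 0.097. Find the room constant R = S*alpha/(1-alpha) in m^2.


R = 251 * 0.097 / (1 - 0.097) = 26.962 m^2


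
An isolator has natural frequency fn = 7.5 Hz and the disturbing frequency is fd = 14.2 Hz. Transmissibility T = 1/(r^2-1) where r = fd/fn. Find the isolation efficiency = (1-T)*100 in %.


r = 14.2 / 7.5 = 1.89333
r^2 - 1 = 1.89333^2 - 1 = 2.5847
T = 1/2.5847 = 0.386892
Efficiency = (1 - 0.386892)*100 = 61.311 %


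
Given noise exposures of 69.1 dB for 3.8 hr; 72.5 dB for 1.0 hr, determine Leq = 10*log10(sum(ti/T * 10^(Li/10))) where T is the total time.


T_total = 3.8 + 1.0 = 4.8 hr
(3.8/4.8) * 10^(69.1/10) = 6.43491e+06
(1.0/4.8) * 10^(72.5/10) = 3.70475e+06
Sum = 6.43491e+06 + 3.70475e+06 = 1.01397e+07
Leq = 10*log10(1.01397e+07) = 70.06 dB


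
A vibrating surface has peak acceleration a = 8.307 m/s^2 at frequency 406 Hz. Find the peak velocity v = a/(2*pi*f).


omega = 2*pi*f = 2*pi*406 = 2550.97 rad/s
v = a / omega = 8.307 / 2550.97 = 0.0032564 m/s


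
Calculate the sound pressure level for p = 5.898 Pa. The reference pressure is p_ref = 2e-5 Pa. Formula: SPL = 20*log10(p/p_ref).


p / p_ref = 5.898 / 2e-5 = 294900
SPL = 20 * log10(294900) = 109.39 dB


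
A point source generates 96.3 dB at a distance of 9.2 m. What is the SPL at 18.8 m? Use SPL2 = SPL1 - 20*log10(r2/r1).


r2/r1 = 18.8/9.2 = 2.04348
Correction = 20*log10(2.04348) = 6.20741 dB
SPL2 = 96.3 - 6.20741 = 90.093 dB


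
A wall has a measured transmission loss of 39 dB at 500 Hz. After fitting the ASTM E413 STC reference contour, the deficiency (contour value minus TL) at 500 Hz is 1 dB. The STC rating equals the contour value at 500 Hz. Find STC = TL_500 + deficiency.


By ASTM E413, STC = value of the fitted reference contour at 500 Hz.
Contour value at 500 Hz = TL_500 + deficiency = 39 + 1 = 40
STC = 40


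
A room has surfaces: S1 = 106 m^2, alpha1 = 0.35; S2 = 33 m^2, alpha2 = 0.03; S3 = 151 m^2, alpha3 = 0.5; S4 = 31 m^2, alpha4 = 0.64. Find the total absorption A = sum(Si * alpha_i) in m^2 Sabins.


106 * 0.35 = 37.1
33 * 0.03 = 0.99
151 * 0.5 = 75.5
31 * 0.64 = 19.84
A_total = 37.1 + 0.99 + 75.5 + 19.84 = 133.43 m^2


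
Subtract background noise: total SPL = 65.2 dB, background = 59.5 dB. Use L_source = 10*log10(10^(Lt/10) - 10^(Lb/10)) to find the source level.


10^(65.2/10) = 3.31131e+06
10^(59.5/10) = 891251
Difference = 3.31131e+06 - 891251 = 2.42006e+06
L_source = 10*log10(2.42006e+06) = 63.838 dB


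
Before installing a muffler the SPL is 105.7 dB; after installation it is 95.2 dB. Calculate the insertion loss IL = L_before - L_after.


Insertion loss = SPL without muffler - SPL with muffler
IL = 105.7 - 95.2 = 10.5 dB


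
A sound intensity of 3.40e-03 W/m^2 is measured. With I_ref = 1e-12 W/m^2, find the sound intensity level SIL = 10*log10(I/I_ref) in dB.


I / I_ref = 3.40e-03 / 1e-12 = 3.4e+09
SIL = 10 * log10(3.4e+09) = 95.315 dB


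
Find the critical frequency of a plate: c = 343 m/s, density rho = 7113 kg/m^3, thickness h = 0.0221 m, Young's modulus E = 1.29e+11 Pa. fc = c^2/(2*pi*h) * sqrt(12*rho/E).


12*rho/E = 12*7113/1.29e+11 = 6.61674e-07
sqrt(12*rho/E) = sqrt(6.61674e-07) = 0.000813433
c^2/(2*pi*h) = 343^2/(2*pi*0.0221) = 847259
fc = 847259 * 0.000813433 = 689.19 Hz


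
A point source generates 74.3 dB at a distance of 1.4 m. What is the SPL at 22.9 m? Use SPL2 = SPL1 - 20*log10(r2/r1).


r2/r1 = 22.9/1.4 = 16.3571
Correction = 20*log10(16.3571) = 24.2741 dB
SPL2 = 74.3 - 24.2741 = 50.026 dB


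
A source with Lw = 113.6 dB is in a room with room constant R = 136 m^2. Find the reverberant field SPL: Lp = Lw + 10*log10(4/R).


4/R = 4/136 = 0.0294118
Lp = 113.6 + 10*log10(0.0294118) = 98.285 dB


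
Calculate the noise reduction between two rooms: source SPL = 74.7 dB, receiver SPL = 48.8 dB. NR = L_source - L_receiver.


NR = L_source - L_receiver (difference between source and receiving room levels)
NR = 74.7 - 48.8 = 25.9 dB


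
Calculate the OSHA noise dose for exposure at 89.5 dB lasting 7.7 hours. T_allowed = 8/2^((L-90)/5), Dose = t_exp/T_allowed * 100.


T_allowed = 8 / 2^((89.5 - 90)/5) = 8.57419 hr
Dose = 7.7 / 8.57419 * 100 = 89.804 %


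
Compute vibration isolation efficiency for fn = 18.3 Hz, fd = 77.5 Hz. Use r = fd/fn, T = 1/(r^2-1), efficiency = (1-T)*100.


r = 77.5 / 18.3 = 4.23497
r^2 - 1 = 4.23497^2 - 1 = 16.935
T = 1/16.935 = 0.0590493
Efficiency = (1 - 0.0590493)*100 = 94.095 %


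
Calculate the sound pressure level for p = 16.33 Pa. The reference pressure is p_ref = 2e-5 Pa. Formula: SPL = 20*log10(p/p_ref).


p / p_ref = 16.33 / 2e-5 = 816500
SPL = 20 * log10(816500) = 118.24 dB


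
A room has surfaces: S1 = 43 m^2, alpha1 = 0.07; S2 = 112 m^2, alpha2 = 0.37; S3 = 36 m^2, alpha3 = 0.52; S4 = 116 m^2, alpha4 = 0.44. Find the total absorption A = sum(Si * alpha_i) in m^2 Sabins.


43 * 0.07 = 3.01
112 * 0.37 = 41.44
36 * 0.52 = 18.72
116 * 0.44 = 51.04
A_total = 3.01 + 41.44 + 18.72 + 51.04 = 114.21 m^2


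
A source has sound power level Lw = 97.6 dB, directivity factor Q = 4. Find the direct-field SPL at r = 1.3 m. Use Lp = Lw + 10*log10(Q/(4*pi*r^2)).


4*pi*r^2 = 4*pi*1.3^2 = 21.2372 m^2
Q / (4*pi*r^2) = 4 / 21.2372 = 0.188349
Lp = 97.6 + 10*log10(0.188349) = 90.35 dB


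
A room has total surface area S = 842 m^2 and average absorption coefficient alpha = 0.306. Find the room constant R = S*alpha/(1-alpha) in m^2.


R = 842 * 0.306 / (1 - 0.306) = 371.26 m^2


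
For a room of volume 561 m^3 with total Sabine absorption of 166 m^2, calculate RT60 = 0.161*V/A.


RT60 = 0.161 * 561 / 166 = 0.5441 s


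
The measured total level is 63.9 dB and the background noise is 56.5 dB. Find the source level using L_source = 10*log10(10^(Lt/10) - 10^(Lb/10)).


10^(63.9/10) = 2.45471e+06
10^(56.5/10) = 446684
Difference = 2.45471e+06 - 446684 = 2.00803e+06
L_source = 10*log10(2.00803e+06) = 63.028 dB


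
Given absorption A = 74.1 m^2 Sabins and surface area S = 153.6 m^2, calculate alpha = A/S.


Absorption coefficient = absorbed power / incident power
alpha = A / S = 74.1 / 153.6 = 0.48242


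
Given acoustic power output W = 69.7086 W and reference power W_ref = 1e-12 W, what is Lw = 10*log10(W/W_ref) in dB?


W / W_ref = 69.7086 / 1e-12 = 6.97086e+13
Lw = 10 * log10(6.97086e+13) = 138.43 dB


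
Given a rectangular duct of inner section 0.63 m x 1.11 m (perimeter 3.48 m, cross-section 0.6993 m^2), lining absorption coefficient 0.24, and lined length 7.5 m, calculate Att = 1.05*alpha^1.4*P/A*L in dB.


alpha^1.4 = 0.24^1.4 = 0.135611
Attenuation rate = 1.05 * alpha^1.4 * P / A
= 1.05 * 0.135611 * 3.48 / 0.6993 = 0.708598 dB/m
Total Att = 0.708598 * 7.5 = 5.3145 dB


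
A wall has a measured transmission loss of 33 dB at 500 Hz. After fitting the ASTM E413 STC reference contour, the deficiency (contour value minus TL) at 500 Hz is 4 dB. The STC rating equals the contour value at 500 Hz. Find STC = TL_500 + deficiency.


By ASTM E413, STC = value of the fitted reference contour at 500 Hz.
Contour value at 500 Hz = TL_500 + deficiency = 33 + 4 = 37
STC = 37


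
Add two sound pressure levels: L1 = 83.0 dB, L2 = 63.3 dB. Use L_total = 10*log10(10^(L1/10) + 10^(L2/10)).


10^(83.0/10) = 1.99526e+08
10^(63.3/10) = 2.13796e+06
Sum = 1.99526e+08 + 2.13796e+06 = 2.01664e+08
L_total = 10*log10(2.01664e+08) = 83.046 dB


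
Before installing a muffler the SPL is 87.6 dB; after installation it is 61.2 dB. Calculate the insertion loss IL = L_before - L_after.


Insertion loss = SPL without muffler - SPL with muffler
IL = 87.6 - 61.2 = 26.4 dB


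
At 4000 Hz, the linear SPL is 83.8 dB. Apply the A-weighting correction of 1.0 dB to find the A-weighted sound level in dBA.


A-weighting table: 4000 Hz -> 1.0 dB correction
SPL_A = SPL + correction = 83.8 + (1.0) = 84.8 dBA


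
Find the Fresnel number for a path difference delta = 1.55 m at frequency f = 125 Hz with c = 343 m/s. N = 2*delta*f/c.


N = 2*delta*f/c = 2*delta/lambda, where lambda = c/f
lambda = 343 / 125 = 2.744 m
N = 2 * 1.55 / 2.744 = 1.1297


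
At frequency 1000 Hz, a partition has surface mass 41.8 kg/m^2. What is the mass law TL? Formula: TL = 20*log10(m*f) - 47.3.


m * f = 41.8 * 1000 = 41800
20*log10(41800) = 92.4235 dB
TL = 92.4235 - 47.3 = 45.124 dB


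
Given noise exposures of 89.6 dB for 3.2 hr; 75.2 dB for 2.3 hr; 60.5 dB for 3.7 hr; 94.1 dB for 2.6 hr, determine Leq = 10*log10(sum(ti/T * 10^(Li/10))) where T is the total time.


T_total = 3.2 + 2.3 + 3.7 + 2.6 = 11.8 hr
(3.2/11.8) * 10^(89.6/10) = 2.47325e+08
(2.3/11.8) * 10^(75.2/10) = 6.45425e+06
(3.7/11.8) * 10^(60.5/10) = 351819
(2.6/11.8) * 10^(94.1/10) = 5.66358e+08
Sum = 2.47325e+08 + 6.45425e+06 + 351819 + 5.66358e+08 = 8.20489e+08
Leq = 10*log10(8.20489e+08) = 89.141 dB


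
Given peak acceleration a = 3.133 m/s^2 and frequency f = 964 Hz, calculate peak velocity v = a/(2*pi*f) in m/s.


omega = 2*pi*f = 2*pi*964 = 6056.99 rad/s
v = a / omega = 3.133 / 6056.99 = 0.00051725 m/s


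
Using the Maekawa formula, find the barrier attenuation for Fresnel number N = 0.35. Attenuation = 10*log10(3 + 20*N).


3 + 20*N = 3 + 20*0.35 = 10
Att = 10*log10(10) = 10 dB


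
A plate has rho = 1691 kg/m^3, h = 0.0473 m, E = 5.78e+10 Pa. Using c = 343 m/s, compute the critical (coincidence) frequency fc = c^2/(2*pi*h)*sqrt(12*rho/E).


12*rho/E = 12*1691/5.78e+10 = 3.51073e-07
sqrt(12*rho/E) = sqrt(3.51073e-07) = 0.000592514
c^2/(2*pi*h) = 343^2/(2*pi*0.0473) = 395865
fc = 395865 * 0.000592514 = 234.56 Hz


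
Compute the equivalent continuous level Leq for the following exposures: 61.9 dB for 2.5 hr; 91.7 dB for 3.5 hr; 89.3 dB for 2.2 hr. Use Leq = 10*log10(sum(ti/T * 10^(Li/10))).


T_total = 2.5 + 3.5 + 2.2 = 8.2 hr
(2.5/8.2) * 10^(61.9/10) = 472200
(3.5/8.2) * 10^(91.7/10) = 6.31327e+08
(2.2/8.2) * 10^(89.3/10) = 2.28354e+08
Sum = 472200 + 6.31327e+08 + 2.28354e+08 = 8.60153e+08
Leq = 10*log10(8.60153e+08) = 89.346 dB


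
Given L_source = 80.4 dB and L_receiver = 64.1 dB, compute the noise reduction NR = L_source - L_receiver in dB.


NR = L_source - L_receiver (difference between source and receiving room levels)
NR = 80.4 - 64.1 = 16.3 dB


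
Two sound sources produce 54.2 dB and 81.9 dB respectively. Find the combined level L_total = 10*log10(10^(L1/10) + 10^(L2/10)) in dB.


10^(54.2/10) = 263027
10^(81.9/10) = 1.54882e+08
Sum = 263027 + 1.54882e+08 = 1.55145e+08
L_total = 10*log10(1.55145e+08) = 81.907 dB


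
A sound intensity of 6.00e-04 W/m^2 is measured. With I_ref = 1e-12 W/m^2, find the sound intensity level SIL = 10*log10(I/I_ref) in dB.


I / I_ref = 6.00e-04 / 1e-12 = 6e+08
SIL = 10 * log10(6e+08) = 87.782 dB


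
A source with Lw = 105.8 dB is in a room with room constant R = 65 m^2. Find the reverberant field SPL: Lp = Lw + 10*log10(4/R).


4/R = 4/65 = 0.0615385
Lp = 105.8 + 10*log10(0.0615385) = 93.691 dB


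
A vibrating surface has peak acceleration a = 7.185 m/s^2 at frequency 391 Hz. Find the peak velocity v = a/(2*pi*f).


omega = 2*pi*f = 2*pi*391 = 2456.73 rad/s
v = a / omega = 7.185 / 2456.73 = 0.0029246 m/s


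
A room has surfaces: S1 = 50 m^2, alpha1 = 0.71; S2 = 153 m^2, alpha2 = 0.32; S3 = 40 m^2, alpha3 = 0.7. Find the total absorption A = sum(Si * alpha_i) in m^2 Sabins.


50 * 0.71 = 35.5
153 * 0.32 = 48.96
40 * 0.7 = 28
A_total = 35.5 + 48.96 + 28 = 112.46 m^2


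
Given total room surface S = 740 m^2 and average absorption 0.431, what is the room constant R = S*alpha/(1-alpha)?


R = 740 * 0.431 / (1 - 0.431) = 560.53 m^2


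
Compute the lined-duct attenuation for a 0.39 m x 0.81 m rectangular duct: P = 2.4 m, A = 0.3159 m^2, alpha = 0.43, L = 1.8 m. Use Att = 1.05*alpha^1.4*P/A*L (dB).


alpha^1.4 = 0.43^1.4 = 0.3068
Attenuation rate = 1.05 * alpha^1.4 * P / A
= 1.05 * 0.3068 * 2.4 / 0.3159 = 2.44741 dB/m
Total Att = 2.44741 * 1.8 = 4.4053 dB


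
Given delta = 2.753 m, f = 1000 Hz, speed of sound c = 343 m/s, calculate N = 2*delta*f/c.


N = 2*delta*f/c = 2*delta/lambda, where lambda = c/f
lambda = 343 / 1000 = 0.343 m
N = 2 * 2.753 / 0.343 = 16.052


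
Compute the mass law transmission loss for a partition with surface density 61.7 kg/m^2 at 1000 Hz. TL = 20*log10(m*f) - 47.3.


m * f = 61.7 * 1000 = 61700
20*log10(61700) = 95.8057 dB
TL = 95.8057 - 47.3 = 48.506 dB


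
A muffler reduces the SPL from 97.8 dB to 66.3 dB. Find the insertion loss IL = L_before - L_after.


Insertion loss = SPL without muffler - SPL with muffler
IL = 97.8 - 66.3 = 31.5 dB


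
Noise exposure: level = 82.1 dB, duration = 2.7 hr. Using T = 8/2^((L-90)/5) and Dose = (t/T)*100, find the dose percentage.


T_allowed = 8 / 2^((82.1 - 90)/5) = 23.9176 hr
Dose = 2.7 / 23.9176 * 100 = 11.289 %


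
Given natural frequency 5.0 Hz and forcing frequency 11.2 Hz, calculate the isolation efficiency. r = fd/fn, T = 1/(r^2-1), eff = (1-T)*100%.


r = 11.2 / 5.0 = 2.24
r^2 - 1 = 2.24^2 - 1 = 4.0176
T = 1/4.0176 = 0.248905
Efficiency = (1 - 0.248905)*100 = 75.11 %


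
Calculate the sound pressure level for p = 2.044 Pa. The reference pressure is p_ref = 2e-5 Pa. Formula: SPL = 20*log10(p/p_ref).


p / p_ref = 2.044 / 2e-5 = 102200
SPL = 20 * log10(102200) = 100.19 dB


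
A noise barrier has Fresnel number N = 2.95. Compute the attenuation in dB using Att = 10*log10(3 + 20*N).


3 + 20*N = 3 + 20*2.95 = 62
Att = 10*log10(62) = 17.924 dB


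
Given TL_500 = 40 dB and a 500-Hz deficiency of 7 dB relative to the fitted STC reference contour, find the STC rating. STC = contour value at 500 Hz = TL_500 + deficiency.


By ASTM E413, STC = value of the fitted reference contour at 500 Hz.
Contour value at 500 Hz = TL_500 + deficiency = 40 + 7 = 47
STC = 47


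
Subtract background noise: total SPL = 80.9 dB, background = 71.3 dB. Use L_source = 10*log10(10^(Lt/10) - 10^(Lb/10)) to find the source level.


10^(80.9/10) = 1.23027e+08
10^(71.3/10) = 1.34896e+07
Difference = 1.23027e+08 - 1.34896e+07 = 1.09537e+08
L_source = 10*log10(1.09537e+08) = 80.396 dB


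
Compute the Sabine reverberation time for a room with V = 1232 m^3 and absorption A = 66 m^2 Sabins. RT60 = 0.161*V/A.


RT60 = 0.161 * 1232 / 66 = 3.0053 s


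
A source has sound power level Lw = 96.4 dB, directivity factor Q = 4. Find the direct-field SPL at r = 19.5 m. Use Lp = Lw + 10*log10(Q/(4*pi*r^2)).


4*pi*r^2 = 4*pi*19.5^2 = 4778.36 m^2
Q / (4*pi*r^2) = 4 / 4778.36 = 0.000837107
Lp = 96.4 + 10*log10(0.000837107) = 65.628 dB


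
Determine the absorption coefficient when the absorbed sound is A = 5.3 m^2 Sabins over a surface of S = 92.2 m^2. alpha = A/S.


Absorption coefficient = absorbed power / incident power
alpha = A / S = 5.3 / 92.2 = 0.057484


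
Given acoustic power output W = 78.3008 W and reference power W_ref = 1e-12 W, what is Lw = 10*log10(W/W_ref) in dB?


W / W_ref = 78.3008 / 1e-12 = 7.83008e+13
Lw = 10 * log10(7.83008e+13) = 138.94 dB


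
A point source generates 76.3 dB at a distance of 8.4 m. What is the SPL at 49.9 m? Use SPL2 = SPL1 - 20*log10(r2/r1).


r2/r1 = 49.9/8.4 = 5.94048
Correction = 20*log10(5.94048) = 15.4764 dB
SPL2 = 76.3 - 15.4764 = 60.824 dB


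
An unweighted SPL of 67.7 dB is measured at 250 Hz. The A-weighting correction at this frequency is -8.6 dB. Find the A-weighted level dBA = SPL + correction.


A-weighting table: 250 Hz -> -8.6 dB correction
SPL_A = SPL + correction = 67.7 + (-8.6) = 59.1 dBA


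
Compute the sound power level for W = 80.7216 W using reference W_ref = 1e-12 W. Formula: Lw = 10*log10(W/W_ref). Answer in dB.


W / W_ref = 80.7216 / 1e-12 = 8.07216e+13
Lw = 10 * log10(8.07216e+13) = 139.07 dB


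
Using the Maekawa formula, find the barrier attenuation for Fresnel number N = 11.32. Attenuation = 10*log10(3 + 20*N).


3 + 20*N = 3 + 20*11.32 = 229.4
Att = 10*log10(229.4) = 23.606 dB


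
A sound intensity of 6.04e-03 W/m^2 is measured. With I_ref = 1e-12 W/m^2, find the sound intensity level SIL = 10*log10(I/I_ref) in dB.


I / I_ref = 6.04e-03 / 1e-12 = 6.04e+09
SIL = 10 * log10(6.04e+09) = 97.81 dB


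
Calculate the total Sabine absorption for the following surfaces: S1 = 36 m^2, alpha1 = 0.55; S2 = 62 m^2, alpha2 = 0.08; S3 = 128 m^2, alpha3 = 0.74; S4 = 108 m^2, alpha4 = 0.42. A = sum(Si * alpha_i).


36 * 0.55 = 19.8
62 * 0.08 = 4.96
128 * 0.74 = 94.72
108 * 0.42 = 45.36
A_total = 19.8 + 4.96 + 94.72 + 45.36 = 164.84 m^2


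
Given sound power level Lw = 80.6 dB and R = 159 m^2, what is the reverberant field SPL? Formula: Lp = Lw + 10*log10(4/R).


4/R = 4/159 = 0.0251572
Lp = 80.6 + 10*log10(0.0251572) = 64.607 dB


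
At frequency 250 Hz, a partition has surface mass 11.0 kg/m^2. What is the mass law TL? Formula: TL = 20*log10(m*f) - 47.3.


m * f = 11.0 * 250 = 2750
20*log10(2750) = 68.7867 dB
TL = 68.7867 - 47.3 = 21.487 dB


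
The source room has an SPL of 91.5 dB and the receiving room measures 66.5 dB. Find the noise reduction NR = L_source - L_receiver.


NR = L_source - L_receiver (difference between source and receiving room levels)
NR = 91.5 - 66.5 = 25 dB
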